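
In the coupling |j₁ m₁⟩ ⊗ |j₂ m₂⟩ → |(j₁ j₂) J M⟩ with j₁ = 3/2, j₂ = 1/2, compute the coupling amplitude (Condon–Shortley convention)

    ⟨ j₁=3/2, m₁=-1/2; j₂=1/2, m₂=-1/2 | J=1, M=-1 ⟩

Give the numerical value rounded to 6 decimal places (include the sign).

+0.500000

√[3·1!2!0!/4! · 1!2!0!1!0!2!] = √(1)
  +(−1)^0/∏(0,1,2,0,0,0)! = 1/2  (running 1/2)
⟨..|..⟩ = √(1)·(1/2) = +0.500000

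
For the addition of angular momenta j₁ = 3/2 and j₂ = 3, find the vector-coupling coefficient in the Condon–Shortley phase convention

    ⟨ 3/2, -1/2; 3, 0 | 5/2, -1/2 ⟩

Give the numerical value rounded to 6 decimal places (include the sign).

triangle: 2!·1!·4!/8! = 48/40320
(j±m)!: 1!·2!·3!·3!·2!·3! = 864
prefactor² = (2J+1)·Δ·N² = 216/35
  k=1: −1/(1!·1!·1!·2!·0!·2!) = -1/4
  k=2: +1/(2!·0!·0!·1!·1!·3!) = 1/12
Σ = -1/6  ⇒  CG² = 216/35·(-1/6)² = 6/35
CG = −√(6/35) = -0.414039

-0.414039  (= −√(6/35))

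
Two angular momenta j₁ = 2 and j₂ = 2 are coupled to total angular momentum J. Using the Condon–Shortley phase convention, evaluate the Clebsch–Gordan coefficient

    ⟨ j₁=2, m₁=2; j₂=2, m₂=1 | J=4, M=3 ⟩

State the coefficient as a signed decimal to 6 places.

triangle: 0!*4!*4!/9! = 576/362880
(j±m)!: 4!*0!*3!*1!*7!*1! = 725760
prefactor² = (2J+1)*Δ*N² = 10368
  k=0: +1/(0!*0!*0!*3!*4!*1!) = 1/144
Σ = 1/144  ⇒  CG² = 10368*1/144² = 1/2
CG = +√(1/2) = +0.707107

+0.707107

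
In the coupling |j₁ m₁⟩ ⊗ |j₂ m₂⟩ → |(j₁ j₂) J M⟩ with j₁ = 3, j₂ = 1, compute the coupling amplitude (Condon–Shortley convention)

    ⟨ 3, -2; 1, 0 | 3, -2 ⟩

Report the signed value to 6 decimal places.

−√(1/3) = -0.577350

triangle: 1!·5!·1!/8! = 120/40320
(j±m)!: 1!·5!·1!·1!·1!·5! = 14400
prefactor² = (2J+1)·Δ·N² = 300
  k=0: +1/(0!·1!·5!·1!·0!·0!) = 1/120
  k=1: −1/(1!·0!·4!·0!·1!·1!) = -1/24
Σ = -1/30  ⇒  CG² = 300·(-1/30)² = 1/3
CG = −√(1/3) = -0.577350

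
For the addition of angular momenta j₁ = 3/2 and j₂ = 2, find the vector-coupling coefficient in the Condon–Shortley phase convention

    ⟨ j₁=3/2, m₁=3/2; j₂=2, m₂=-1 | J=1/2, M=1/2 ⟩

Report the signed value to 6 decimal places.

triangle: 3!·0!·1!/5! = 6/120
(j±m)!: 3!·0!·1!·3!·1!·0! = 36
prefactor² = (2J+1)·Δ·N² = 18/5
  k=0: +1/(0!·3!·0!·1!·0!·0!) = 1/6
Σ = 1/6  ⇒  CG² = 18/5·1/6² = 1/10
CG = +√(1/10) = +0.316228

+√(1/10) ≈ +0.316228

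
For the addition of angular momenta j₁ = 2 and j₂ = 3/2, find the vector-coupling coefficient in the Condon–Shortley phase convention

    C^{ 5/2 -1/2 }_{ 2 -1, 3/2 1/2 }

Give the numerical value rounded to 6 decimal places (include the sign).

-0.597614  (= −√(5/14))

triangle: 1!*3!*2!/7! = 12/5040
(j±m)!: 1!*3!*2!*1!*2!*3! = 144
prefactor² = (2J+1)*Δ*N² = 72/35
  k=0: +1/(0!*1!*3!*2!*0!*0!) = 1/12
  k=1: −1/(1!*0!*2!*1!*1!*1!) = -1/2
Σ = -5/12  ⇒  CG² = 72/35*(-5/12)² = 5/14
CG = −√(5/14) = -0.597614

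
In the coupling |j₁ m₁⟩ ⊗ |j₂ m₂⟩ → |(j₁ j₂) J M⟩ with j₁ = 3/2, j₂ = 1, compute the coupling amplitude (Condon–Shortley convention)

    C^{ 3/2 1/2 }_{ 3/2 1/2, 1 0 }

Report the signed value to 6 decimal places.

√[4·1!2!1!/5! · 2!1!1!1!2!1!] = √(4/15)
  +(−1)^0/∏(0,1,1,1,1,0)! = 1  (running 1)
  +(−1)^1/∏(1,0,0,0,2,1)! = -1/2  (running 1/2)
⟨..|..⟩ = √(4/15)·(1/2) = +0.258199

+0.258199  (= +√(1/15))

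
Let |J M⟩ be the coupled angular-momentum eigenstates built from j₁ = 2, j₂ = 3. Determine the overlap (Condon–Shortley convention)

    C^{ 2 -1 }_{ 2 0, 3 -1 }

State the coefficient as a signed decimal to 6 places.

-0.377964  (= −√(1/7))

triangle: 3!*1!*3!/8! = 36/40320
(j±m)!: 2!*2!*2!*4!*1!*3! = 1152
prefactor² = (2J+1)*Δ*N² = 36/7
  k=1: −1/(1!*2!*1!*1!*0!*2!) = -1/4
  k=2: +1/(2!*1!*0!*0!*1!*3!) = 1/12
Σ = -1/6  ⇒  CG² = 36/7*(-1/6)² = 1/7
CG = −√(1/7) = -0.377964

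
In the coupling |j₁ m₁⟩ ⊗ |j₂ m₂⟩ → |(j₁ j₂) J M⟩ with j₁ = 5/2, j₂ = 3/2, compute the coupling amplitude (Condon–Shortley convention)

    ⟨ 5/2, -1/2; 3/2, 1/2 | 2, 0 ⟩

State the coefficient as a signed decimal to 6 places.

-0.267261  (= −√(1/14))

j₁+j₂−J=2  J+j₁−j₂=3  J−j₁+j₂=1  j₁+j₂+J+1=7
(j₁±m₁, j₂±m₂, J±M) = (2,3,2,1,2,2)
P² = 8/7
sum k=1..2:
  [1] −1/2 = -1/2
  [2] +1/4 = 1/4
S = -1/4
C² = P²·S² = 1/14 ; C = -0.267261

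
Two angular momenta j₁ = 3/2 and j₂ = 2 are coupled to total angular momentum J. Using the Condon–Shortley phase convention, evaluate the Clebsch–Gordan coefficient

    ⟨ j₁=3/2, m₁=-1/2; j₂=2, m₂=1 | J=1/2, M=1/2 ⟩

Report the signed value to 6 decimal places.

+0.547723

√[2·3!0!1!/5! · 1!2!3!1!1!0!] = √(6/5)
  +(−1)^2/∏(2,1,0,1,0,0)! = 1/2  (running 1/2)
⟨..|..⟩ = √(6/5)·(1/2) = +0.547723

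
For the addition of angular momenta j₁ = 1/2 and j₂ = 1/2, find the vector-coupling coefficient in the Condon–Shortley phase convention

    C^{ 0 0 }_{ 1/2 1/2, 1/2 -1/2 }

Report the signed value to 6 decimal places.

triangle: 1!*0!*0!/2! = 1/2
(j±m)!: 1!*0!*0!*1!*0!*0! = 1
prefactor² = (2J+1)*Δ*N² = 1/2
  k=0: +1/(0!*1!*0!*0!*0!*0!) = 1
Σ = 1  ⇒  CG² = 1/2*1² = 1/2
CG = +√(1/2) = +0.707107

+0.707107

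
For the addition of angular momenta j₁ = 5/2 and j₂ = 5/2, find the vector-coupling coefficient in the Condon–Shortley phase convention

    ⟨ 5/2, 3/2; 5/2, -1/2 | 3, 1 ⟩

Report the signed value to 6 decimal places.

√[7·2!3!3!/9! · 4!1!2!3!4!2!] = √(96/5)
  +(−1)^0/∏(0,2,1,2,2,1)! = 1/8  (running 1/8)
  +(−1)^1/∏(1,1,0,1,3,2)! = -1/12  (running 1/24)
⟨..|..⟩ = √(96/5)·(1/24) = +0.182574

+0.182574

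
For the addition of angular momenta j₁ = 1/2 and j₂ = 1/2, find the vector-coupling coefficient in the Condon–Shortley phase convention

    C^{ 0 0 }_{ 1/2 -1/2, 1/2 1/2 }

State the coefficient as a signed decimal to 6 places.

j₁+j₂−J=1  J+j₁−j₂=0  J−j₁+j₂=0  j₁+j₂+J+1=2
(j₁±m₁, j₂±m₂, J±M) = (0,1,1,0,0,0)
P² = 1/2
sum k=1..1:
  [1] −1/1 = -1
S = -1
C² = P²·S² = 1/2 ; C = -0.707107

-0.707107  (= −√(1/2))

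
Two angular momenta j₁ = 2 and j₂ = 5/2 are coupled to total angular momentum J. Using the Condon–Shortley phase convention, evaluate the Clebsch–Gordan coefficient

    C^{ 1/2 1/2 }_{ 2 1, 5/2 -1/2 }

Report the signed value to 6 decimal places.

-0.365148  (= −√(2/15))

√[2·4!0!1!/6! · 3!1!2!3!1!0!] = √(24/5)
  +(−1)^1/∏(1,3,0,1,0,0)! = -1/6  (running -1/6)
⟨..|..⟩ = √(24/5)·(-1/6) = -0.365148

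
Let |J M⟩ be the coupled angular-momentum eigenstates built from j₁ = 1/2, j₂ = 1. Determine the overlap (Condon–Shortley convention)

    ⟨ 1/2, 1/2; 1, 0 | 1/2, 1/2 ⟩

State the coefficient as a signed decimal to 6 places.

triangle: 1!·0!·1!/3! = 1/6
(j±m)!: 1!·0!·1!·1!·1!·0! = 1
prefactor² = (2J+1)·Δ·N² = 1/3
  k=0: +1/(0!·1!·0!·1!·0!·0!) = 1
Σ = 1  ⇒  CG² = 1/3·1² = 1/3
CG = +√(1/3) = +0.577350

+√(1/3) ≈ +0.577350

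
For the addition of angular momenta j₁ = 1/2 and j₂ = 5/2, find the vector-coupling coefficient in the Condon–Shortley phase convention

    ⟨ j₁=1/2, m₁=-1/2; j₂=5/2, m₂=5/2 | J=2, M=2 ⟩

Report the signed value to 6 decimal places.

-0.912871  (= −√(5/6))

j₁+j₂−J=1  J+j₁−j₂=0  J−j₁+j₂=4  j₁+j₂+J+1=6
(j₁±m₁, j₂±m₂, J±M) = (0,1,5,0,4,0)
P² = 480
sum k=1..1:
  [1] −1/24 = -1/24
S = -1/24
C² = P²·S² = 5/6 ; C = -0.912871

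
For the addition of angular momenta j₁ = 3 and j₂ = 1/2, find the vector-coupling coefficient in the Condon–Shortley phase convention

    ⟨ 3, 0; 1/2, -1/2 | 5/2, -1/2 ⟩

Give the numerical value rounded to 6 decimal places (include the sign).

√[6·1!5!0!/7! · 3!3!0!1!2!3!] = √(432/7)
  +(−1)^0/∏(0,1,3,0,2,0)! = 1/12  (running 1/12)
⟨..|..⟩ = √(432/7)·(1/12) = +0.654654

+√(3/7) ≈ +0.654654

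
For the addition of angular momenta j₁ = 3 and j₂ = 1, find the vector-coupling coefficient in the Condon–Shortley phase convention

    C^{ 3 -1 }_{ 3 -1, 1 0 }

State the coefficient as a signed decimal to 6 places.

j₁+j₂−J=1  J+j₁−j₂=5  J−j₁+j₂=1  j₁+j₂+J+1=8
(j₁±m₁, j₂±m₂, J±M) = (2,4,1,1,2,4)
P² = 48
sum k=0..1:
  [0] +1/24 = 1/24
  [1] −1/12 = -1/12
S = -1/24
C² = P²·S² = 1/12 ; C = -0.288675

−√(1/12) ≈ -0.288675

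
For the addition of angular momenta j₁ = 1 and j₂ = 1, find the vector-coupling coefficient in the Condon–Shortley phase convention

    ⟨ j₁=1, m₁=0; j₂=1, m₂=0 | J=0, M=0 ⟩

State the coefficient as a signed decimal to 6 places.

-0.577350

√[1·2!0!0!/3! · 1!1!1!1!0!0!] = √(1/3)
  +(−1)^1/∏(1,1,0,0,0,0)! = -1  (running -1)
⟨..|..⟩ = √(1/3)·(-1) = -0.577350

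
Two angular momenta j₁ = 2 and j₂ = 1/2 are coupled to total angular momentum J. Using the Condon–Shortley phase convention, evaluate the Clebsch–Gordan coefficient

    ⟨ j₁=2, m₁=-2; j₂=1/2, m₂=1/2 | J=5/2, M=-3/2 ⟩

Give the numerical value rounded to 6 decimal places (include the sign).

+0.447214

triangle: 0!*4!*1!/6! = 24/720
(j±m)!: 0!*4!*1!*0!*1!*4! = 576
prefactor² = (2J+1)*Δ*N² = 576/5
  k=0: +1/(0!*0!*4!*1!*0!*0!) = 1/24
Σ = 1/24  ⇒  CG² = 576/5*1/24² = 1/5
CG = +√(1/5) = +0.447214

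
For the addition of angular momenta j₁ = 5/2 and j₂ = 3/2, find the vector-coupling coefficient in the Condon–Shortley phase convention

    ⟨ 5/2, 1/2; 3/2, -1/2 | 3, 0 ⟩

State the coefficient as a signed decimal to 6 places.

+0.447214

√[7·1!4!2!/8! · 3!2!1!2!3!3!] = √(36/5)
  +(−1)^0/∏(0,1,2,1,2,1)! = 1/4  (running 1/4)
  +(−1)^1/∏(1,0,1,0,3,2)! = -1/12  (running 1/6)
⟨..|..⟩ = √(36/5)·(1/6) = +0.447214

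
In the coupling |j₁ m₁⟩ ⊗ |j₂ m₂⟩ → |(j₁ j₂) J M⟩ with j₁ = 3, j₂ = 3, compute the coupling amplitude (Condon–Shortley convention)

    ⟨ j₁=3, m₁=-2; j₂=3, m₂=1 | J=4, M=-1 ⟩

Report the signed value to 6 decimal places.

j₁+j₂−J=2  J+j₁−j₂=4  J−j₁+j₂=4  j₁+j₂+J+1=11
(j₁±m₁, j₂±m₂, J±M) = (1,5,4,2,3,5)
P² = 82944/77
sum k=1..2:
  [1] −1/144 = -1/144
  [2] +1/48 = 1/48
S = 1/72
C² = P²·S² = 16/77 ; C = +0.455842

+0.455842  (= +√(16/77))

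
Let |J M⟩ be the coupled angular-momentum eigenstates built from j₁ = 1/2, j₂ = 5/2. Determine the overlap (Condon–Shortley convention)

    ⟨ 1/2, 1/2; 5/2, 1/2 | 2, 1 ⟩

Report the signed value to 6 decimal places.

j₁+j₂−J=1  J+j₁−j₂=0  J−j₁+j₂=4  j₁+j₂+J+1=6
(j₁±m₁, j₂±m₂, J±M) = (1,0,3,2,3,1)
P² = 12
sum k=0..0:
  [0] +1/6 = 1/6
S = 1/6
C² = P²·S² = 1/3 ; C = +0.577350

+√(1/3) = +0.577350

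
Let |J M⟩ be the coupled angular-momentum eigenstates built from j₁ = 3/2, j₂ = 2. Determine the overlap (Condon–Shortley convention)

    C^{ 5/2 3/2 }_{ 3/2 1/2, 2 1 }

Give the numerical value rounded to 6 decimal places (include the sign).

j₁+j₂−J=1  J+j₁−j₂=2  J−j₁+j₂=3  j₁+j₂+J+1=7
(j₁±m₁, j₂±m₂, J±M) = (2,1,3,1,4,1)
P² = 144/35
sum k=0..1:
  [0] +1/6 = 1/6
  [1] −1/4 = -1/4
S = -1/12
C² = P²·S² = 1/35 ; C = -0.169031

-0.169031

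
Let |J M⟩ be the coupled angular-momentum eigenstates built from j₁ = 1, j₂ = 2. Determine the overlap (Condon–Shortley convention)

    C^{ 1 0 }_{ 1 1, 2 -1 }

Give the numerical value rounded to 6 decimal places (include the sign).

+√(3/10) ≈ +0.547723

j₁+j₂−J=2  J+j₁−j₂=0  J−j₁+j₂=2  j₁+j₂+J+1=5
(j₁±m₁, j₂±m₂, J±M) = (2,0,1,3,1,1)
P² = 6/5
sum k=0..0:
  [0] +1/2 = 1/2
S = 1/2
C² = P²·S² = 3/10 ; C = +0.547723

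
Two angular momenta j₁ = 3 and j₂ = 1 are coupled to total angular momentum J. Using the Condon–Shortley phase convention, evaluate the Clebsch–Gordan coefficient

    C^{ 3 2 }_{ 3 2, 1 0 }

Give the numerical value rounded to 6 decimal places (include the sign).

triangle: 1!·5!·1!/8! = 120/40320
(j±m)!: 5!·1!·1!·1!·5!·1! = 14400
prefactor² = (2J+1)·Δ·N² = 300
  k=0: +1/(0!·1!·1!·1!·4!·0!) = 1/24
  k=1: −1/(1!·0!·0!·0!·5!·1!) = -1/120
Σ = 1/30  ⇒  CG² = 300·1/30² = 1/3
CG = +√(1/3) = +0.577350

+√(1/3) ≈ +0.577350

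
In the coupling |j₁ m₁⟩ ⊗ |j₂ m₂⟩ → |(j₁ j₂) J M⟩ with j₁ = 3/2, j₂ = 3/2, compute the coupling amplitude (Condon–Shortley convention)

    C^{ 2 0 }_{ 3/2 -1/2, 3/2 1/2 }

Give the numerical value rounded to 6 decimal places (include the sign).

j₁+j₂−J=1  J+j₁−j₂=2  J−j₁+j₂=2  j₁+j₂+J+1=6
(j₁±m₁, j₂±m₂, J±M) = (1,2,2,1,2,2)
P² = 4/9
sum k=0..1:
  [0] +1/4 = 1/4
  [1] −1/1 = -1
S = -3/4
C² = P²·S² = 1/4 ; C = -0.500000

-0.500000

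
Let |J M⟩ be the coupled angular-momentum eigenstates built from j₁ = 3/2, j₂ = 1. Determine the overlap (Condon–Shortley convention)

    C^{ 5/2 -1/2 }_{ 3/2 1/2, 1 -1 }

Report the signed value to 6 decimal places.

+0.547723  (= +√(3/10))

√[6·0!3!2!/6! · 2!1!0!2!2!3!] = √(24/5)
  +(−1)^0/∏(0,0,1,0,2,2)! = 1/4  (running 1/4)
⟨..|..⟩ = √(24/5)·(1/4) = +0.547723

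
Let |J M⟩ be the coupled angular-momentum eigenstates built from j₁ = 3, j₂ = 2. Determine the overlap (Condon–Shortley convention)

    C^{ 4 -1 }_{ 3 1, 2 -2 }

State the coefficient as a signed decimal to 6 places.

√[9·1!5!3!/10! · 4!2!0!4!3!5!] = √(10368/7)
  +(−1)^0/∏(0,1,2,0,3,3)! = 1/72  (running 1/72)
⟨..|..⟩ = √(10368/7)·(1/72) = +0.534522

+0.534522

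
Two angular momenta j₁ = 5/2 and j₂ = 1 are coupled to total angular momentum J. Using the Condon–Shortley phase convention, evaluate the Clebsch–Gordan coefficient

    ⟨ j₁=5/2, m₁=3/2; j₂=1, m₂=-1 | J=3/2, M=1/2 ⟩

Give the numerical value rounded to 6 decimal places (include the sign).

triangle: 2!×3!×0!/6! = 12/720
(j±m)!: 4!×1!×0!×2!×2!×1! = 96
prefactor² = (2J+1)×Δ×N² = 32/5
  k=0: +1/(0!×2!×1!×0!×2!×0!) = 1/4
Σ = 1/4  ⇒  CG² = 32/5×1/4² = 2/5
CG = +√(2/5) = +0.632456

+0.632456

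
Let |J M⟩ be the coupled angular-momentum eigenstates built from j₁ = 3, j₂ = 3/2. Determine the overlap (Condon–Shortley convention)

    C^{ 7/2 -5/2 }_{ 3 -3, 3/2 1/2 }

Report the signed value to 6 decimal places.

√[8·1!5!2!/9! · 0!6!2!1!1!6!] = √(38400/7)
  +(−1)^1/∏(1,0,5,1,0,1)! = -1/120  (running -1/120)
⟨..|..⟩ = √(38400/7)·(-1/120) = -0.617213

-0.617213  (= −√(8/21))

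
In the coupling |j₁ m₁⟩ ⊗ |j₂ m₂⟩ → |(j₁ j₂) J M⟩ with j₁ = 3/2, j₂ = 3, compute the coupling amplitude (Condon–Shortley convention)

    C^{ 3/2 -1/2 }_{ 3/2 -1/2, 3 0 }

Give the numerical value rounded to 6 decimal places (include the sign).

j₁+j₂−J=3  J+j₁−j₂=0  J−j₁+j₂=3  j₁+j₂+J+1=7
(j₁±m₁, j₂±m₂, J±M) = (1,2,3,3,1,2)
P² = 144/35
sum k=2..2:
  [2] +1/4 = 1/4
S = 1/4
C² = P²·S² = 9/35 ; C = +0.507093

+0.507093  (= +√(9/35))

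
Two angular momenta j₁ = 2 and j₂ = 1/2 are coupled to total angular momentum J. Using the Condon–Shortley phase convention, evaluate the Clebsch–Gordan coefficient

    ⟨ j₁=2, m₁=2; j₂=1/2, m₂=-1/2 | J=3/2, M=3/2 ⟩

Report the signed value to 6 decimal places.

+√(4/5) = +0.894427

√[4·1!3!0!/5! · 4!0!0!1!3!0!] = √(144/5)
  +(−1)^0/∏(0,1,0,0,3,0)! = 1/6  (running 1/6)
⟨..|..⟩ = √(144/5)·(1/6) = +0.894427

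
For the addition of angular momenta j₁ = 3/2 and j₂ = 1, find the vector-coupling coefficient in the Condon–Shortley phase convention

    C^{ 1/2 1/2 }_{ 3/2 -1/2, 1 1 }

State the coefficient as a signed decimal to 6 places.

j₁+j₂−J=2  J+j₁−j₂=1  J−j₁+j₂=0  j₁+j₂+J+1=4
(j₁±m₁, j₂±m₂, J±M) = (1,2,2,0,1,0)
P² = 2/3
sum k=2..2:
  [2] +1/2 = 1/2
S = 1/2
C² = P²·S² = 1/6 ; C = +0.408248

+0.408248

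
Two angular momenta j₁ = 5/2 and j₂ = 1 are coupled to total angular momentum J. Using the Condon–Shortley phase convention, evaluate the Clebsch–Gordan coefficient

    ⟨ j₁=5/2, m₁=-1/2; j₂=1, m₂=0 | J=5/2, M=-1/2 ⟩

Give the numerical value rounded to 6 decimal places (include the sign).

j₁+j₂−J=1  J+j₁−j₂=4  J−j₁+j₂=1  j₁+j₂+J+1=7
(j₁±m₁, j₂±m₂, J±M) = (2,3,1,1,2,3)
P² = 144/35
sum k=0..1:
  [0] +1/6 = 1/6
  [1] −1/4 = -1/4
S = -1/12
C² = P²·S² = 1/35 ; C = -0.169031

-0.169031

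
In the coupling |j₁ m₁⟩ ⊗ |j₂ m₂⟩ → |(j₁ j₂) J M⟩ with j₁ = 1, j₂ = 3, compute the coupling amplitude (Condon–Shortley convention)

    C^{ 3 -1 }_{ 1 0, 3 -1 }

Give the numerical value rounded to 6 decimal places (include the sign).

+√(1/12) ≈ +0.288675

triangle: 1!·1!·5!/8! = 120/40320
(j±m)!: 1!·1!·2!·4!·2!·4! = 2304
prefactor² = (2J+1)·Δ·N² = 48
  k=0: +1/(0!·1!·1!·2!·0!·3!) = 1/12
  k=1: −1/(1!·0!·0!·1!·1!·4!) = -1/24
Σ = 1/24  ⇒  CG² = 48·1/24² = 1/12
CG = +√(1/12) = +0.288675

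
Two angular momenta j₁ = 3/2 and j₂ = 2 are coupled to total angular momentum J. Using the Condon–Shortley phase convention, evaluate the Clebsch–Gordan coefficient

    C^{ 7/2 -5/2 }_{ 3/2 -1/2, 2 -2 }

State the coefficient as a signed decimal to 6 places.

triangle: 0!×3!×4!/8! = 144/40320
(j±m)!: 1!×2!×0!×4!×1!×6! = 34560
prefactor² = (2J+1)×Δ×N² = 6912/7
  k=0: +1/(0!×0!×2!×0!×1!×4!) = 1/48
Σ = 1/48  ⇒  CG² = 6912/7×1/48² = 3/7
CG = +√(3/7) = +0.654654

+0.654654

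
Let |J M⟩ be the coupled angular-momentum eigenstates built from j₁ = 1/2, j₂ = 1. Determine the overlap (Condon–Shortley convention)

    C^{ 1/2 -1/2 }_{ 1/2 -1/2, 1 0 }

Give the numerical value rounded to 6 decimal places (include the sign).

−√(1/3) ≈ -0.577350

j₁+j₂−J=1  J+j₁−j₂=0  J−j₁+j₂=1  j₁+j₂+J+1=3
(j₁±m₁, j₂±m₂, J±M) = (0,1,1,1,0,1)
P² = 1/3
sum k=1..1:
  [1] −1/1 = -1
S = -1
C² = P²·S² = 1/3 ; C = -0.577350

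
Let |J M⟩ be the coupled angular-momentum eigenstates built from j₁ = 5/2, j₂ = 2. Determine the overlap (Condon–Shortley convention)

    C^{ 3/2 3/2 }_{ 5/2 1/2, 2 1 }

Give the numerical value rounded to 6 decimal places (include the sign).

+√(9/35) = +0.507093

j₁+j₂−J=3  J+j₁−j₂=2  J−j₁+j₂=1  j₁+j₂+J+1=7
(j₁±m₁, j₂±m₂, J±M) = (3,2,3,1,3,0)
P² = 144/35
sum k=2..2:
  [2] +1/4 = 1/4
S = 1/4
C² = P²·S² = 9/35 ; C = +0.507093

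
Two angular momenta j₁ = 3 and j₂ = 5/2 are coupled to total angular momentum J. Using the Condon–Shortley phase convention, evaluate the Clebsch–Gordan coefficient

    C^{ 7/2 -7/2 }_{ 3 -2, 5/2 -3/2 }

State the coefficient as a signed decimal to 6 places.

-0.666667  (= −√(4/9))

j₁+j₂−J=2  J+j₁−j₂=4  J−j₁+j₂=3  j₁+j₂+J+1=10
(j₁±m₁, j₂±m₂, J±M) = (1,5,1,4,0,7)
P² = 9216
sum k=1..1:
  [1] −1/144 = -1/144
S = -1/144
C² = P²·S² = 4/9 ; C = -0.666667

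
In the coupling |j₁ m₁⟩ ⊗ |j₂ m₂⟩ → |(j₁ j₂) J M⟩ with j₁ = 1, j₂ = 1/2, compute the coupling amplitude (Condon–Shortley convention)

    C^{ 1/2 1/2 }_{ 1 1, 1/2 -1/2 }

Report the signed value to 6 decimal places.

+0.816497  (= +√(2/3))

triangle: 1!*1!*0!/3! = 1/6
(j±m)!: 2!*0!*0!*1!*1!*0! = 2
prefactor² = (2J+1)*Δ*N² = 2/3
  k=0: +1/(0!*1!*0!*0!*1!*0!) = 1
Σ = 1  ⇒  CG² = 2/3*1² = 2/3
CG = +√(2/3) = +0.816497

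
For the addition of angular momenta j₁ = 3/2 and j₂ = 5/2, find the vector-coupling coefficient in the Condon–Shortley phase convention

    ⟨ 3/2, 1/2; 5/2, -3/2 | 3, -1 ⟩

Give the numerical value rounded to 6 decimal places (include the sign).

triangle: 1!·2!·4!/8! = 48/40320
(j±m)!: 2!·1!·1!·4!·2!·4! = 2304
prefactor² = (2J+1)·Δ·N² = 96/5
  k=0: +1/(0!·1!·1!·1!·1!·3!) = 1/6
  k=1: −1/(1!·0!·0!·0!·2!·4!) = -1/48
Σ = 7/48  ⇒  CG² = 96/5·7/48² = 49/120
CG = +√(49/120) = +0.639010

+0.639010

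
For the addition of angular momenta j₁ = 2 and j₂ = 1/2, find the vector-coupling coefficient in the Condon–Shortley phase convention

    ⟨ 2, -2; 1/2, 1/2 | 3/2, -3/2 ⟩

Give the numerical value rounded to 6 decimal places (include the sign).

−√(4/5) = -0.894427

√[4·1!3!0!/5! · 0!4!1!0!0!3!] = √(144/5)
  +(−1)^1/∏(1,0,3,0,0,0)! = -1/6  (running -1/6)
⟨..|..⟩ = √(144/5)·(-1/6) = -0.894427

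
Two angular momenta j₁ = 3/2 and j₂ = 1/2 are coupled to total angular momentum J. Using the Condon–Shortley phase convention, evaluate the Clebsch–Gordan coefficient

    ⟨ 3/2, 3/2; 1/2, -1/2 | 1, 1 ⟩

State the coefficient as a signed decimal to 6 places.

j₁+j₂−J=1  J+j₁−j₂=2  J−j₁+j₂=0  j₁+j₂+J+1=4
(j₁±m₁, j₂±m₂, J±M) = (3,0,0,1,2,0)
P² = 3
sum k=0..0:
  [0] +1/2 = 1/2
S = 1/2
C² = P²·S² = 3/4 ; C = +0.866025

+√(3/4) ≈ +0.866025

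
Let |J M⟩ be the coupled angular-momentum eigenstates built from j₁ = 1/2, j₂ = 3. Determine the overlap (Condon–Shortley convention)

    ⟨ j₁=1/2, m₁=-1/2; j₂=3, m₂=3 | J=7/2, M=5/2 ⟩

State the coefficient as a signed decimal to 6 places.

triangle: 0!·1!·6!/8! = 720/40320
(j±m)!: 0!·1!·6!·0!·6!·1! = 518400
prefactor² = (2J+1)·Δ·N² = 518400/7
  k=0: +1/(0!·0!·1!·6!·0!·0!) = 1/720
Σ = 1/720  ⇒  CG² = 518400/7·1/720² = 1/7
CG = +√(1/7) = +0.377964

+√(1/7) = +0.377964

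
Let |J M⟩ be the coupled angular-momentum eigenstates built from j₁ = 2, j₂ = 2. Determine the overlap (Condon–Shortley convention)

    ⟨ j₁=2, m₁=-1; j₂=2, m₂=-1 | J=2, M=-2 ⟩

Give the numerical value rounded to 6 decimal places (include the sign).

j₁+j₂−J=2  J+j₁−j₂=2  J−j₁+j₂=2  j₁+j₂+J+1=7
(j₁±m₁, j₂±m₂, J±M) = (1,3,1,3,0,4)
P² = 48/7
sum k=1..1:
  [1] −1/4 = -1/4
S = -1/4
C² = P²·S² = 3/7 ; C = -0.654654

−√(3/7) ≈ -0.654654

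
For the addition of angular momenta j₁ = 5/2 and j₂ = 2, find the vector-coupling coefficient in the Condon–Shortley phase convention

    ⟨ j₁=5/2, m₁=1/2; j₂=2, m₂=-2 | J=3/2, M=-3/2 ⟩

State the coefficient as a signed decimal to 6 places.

+√(4/35) = +0.338062

√[4·3!2!1!/7! · 3!2!0!4!0!3!] = √(576/35)
  +(−1)^0/∏(0,3,2,0,0,1)! = 1/12  (running 1/12)
⟨..|..⟩ = √(576/35)·(1/12) = +0.338062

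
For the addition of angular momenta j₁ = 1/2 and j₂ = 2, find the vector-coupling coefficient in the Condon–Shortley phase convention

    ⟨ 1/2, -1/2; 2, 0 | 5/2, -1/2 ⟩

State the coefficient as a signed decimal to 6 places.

j₁+j₂−J=0  J+j₁−j₂=1  J−j₁+j₂=4  j₁+j₂+J+1=6
(j₁±m₁, j₂±m₂, J±M) = (0,1,2,2,2,3)
P² = 48/5
sum k=0..0:
  [0] +1/4 = 1/4
S = 1/4
C² = P²·S² = 3/5 ; C = +0.774597

+√(3/5) = +0.774597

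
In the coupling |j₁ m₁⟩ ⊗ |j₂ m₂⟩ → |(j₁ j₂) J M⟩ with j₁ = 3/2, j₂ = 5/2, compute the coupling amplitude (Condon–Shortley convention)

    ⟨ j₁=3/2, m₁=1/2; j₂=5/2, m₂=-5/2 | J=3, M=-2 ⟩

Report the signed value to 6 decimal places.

+0.645497

triangle: 1!·2!·4!/8! = 48/40320
(j±m)!: 2!·1!·0!·5!·1!·5! = 28800
prefactor² = (2J+1)·Δ·N² = 240
  k=0: +1/(0!·1!·1!·0!·1!·4!) = 1/24
Σ = 1/24  ⇒  CG² = 240·1/24² = 5/12
CG = +√(5/12) = +0.645497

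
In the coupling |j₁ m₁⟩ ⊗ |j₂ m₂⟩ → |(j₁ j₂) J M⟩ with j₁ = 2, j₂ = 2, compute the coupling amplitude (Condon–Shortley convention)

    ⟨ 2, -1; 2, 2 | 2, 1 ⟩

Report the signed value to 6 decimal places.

+√(3/7) = +0.654654

j₁+j₂−J=2  J+j₁−j₂=2  J−j₁+j₂=2  j₁+j₂+J+1=7
(j₁±m₁, j₂±m₂, J±M) = (1,3,4,0,3,1)
P² = 48/7
sum k=2..2:
  [2] +1/4 = 1/4
S = 1/4
C² = P²·S² = 3/7 ; C = +0.654654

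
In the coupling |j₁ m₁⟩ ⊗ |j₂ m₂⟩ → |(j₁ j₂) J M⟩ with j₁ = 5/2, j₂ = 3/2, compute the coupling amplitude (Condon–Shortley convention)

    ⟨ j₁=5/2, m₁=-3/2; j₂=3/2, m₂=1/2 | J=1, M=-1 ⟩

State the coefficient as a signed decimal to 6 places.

√[3·3!2!0!/6! · 1!4!2!1!0!2!] = √(24/5)
  +(−1)^2/∏(2,1,2,0,0,0)! = 1/4  (running 1/4)
⟨..|..⟩ = √(24/5)·(1/4) = +0.547723

+0.547723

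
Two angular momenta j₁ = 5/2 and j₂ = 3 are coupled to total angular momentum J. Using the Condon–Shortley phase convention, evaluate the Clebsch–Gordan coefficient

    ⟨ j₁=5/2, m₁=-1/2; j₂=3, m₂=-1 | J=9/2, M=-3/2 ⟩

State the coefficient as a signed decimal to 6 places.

j₁+j₂−J=1  J+j₁−j₂=4  J−j₁+j₂=5  j₁+j₂+J+1=11
(j₁±m₁, j₂±m₂, J±M) = (2,3,2,4,3,6)
P² = 138240/77
sum k=0..1:
  [0] +1/72 = 1/72
  [1] −1/96 = -1/96
S = 1/288
C² = P²·S² = 5/231 ; C = +0.147122

+√(5/231) = +0.147122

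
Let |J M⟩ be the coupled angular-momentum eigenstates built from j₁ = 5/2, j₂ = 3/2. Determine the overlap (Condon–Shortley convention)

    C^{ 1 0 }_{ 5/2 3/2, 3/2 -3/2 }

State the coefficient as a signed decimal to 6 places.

+√(1/5) ≈ +0.447214

√[3·3!2!0!/6! · 4!1!0!3!1!1!] = √(36/5)
  +(−1)^0/∏(0,3,1,0,1,0)! = 1/6  (running 1/6)
⟨..|..⟩ = √(36/5)·(1/6) = +0.447214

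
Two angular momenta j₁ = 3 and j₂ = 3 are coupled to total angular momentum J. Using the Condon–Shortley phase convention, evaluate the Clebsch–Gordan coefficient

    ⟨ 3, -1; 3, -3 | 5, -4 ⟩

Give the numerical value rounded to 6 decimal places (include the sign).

√[11·1!5!5!/12! · 2!4!0!6!1!9!] = √(4147200)
  +(−1)^0/∏(0,1,4,0,1,5)! = 1/2880  (running 1/2880)
⟨..|..⟩ = √(4147200)·(1/2880) = +0.707107

+0.707107  (= +√(1/2))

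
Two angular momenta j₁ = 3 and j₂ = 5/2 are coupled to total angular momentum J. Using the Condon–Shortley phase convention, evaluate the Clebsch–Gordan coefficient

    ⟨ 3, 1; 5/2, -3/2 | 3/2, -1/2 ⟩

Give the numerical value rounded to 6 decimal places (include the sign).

√[4·4!2!1!/8! · 4!2!1!4!1!2!] = √(384/35)
  +(−1)^0/∏(0,4,2,1,0,0)! = 1/48  (running 1/48)
  +(−1)^1/∏(1,3,1,0,1,1)! = -1/6  (running -7/48)
⟨..|..⟩ = √(384/35)·(-7/48) = -0.483046

−√(7/30) ≈ -0.483046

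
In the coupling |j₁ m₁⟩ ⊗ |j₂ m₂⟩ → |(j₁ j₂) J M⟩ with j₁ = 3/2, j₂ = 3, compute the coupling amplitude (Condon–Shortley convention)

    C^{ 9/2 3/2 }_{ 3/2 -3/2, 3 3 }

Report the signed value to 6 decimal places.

triangle: 0!·3!·6!/10! = 4320/3628800
(j±m)!: 0!·3!·6!·0!·6!·3! = 18662400
prefactor² = (2J+1)·Δ·N² = 1555200/7
  k=0: +1/(0!·0!·3!·6!·0!·0!) = 1/4320
Σ = 1/4320  ⇒  CG² = 1555200/7·1/4320² = 1/84
CG = +√(1/84) = +0.109109

+0.109109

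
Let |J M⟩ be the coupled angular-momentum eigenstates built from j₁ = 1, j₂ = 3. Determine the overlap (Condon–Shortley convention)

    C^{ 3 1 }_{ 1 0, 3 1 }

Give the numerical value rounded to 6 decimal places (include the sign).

-0.288675

j₁+j₂−J=1  J+j₁−j₂=1  J−j₁+j₂=5  j₁+j₂+J+1=8
(j₁±m₁, j₂±m₂, J±M) = (1,1,4,2,4,2)
P² = 48
sum k=0..1:
  [0] +1/24 = 1/24
  [1] −1/12 = -1/12
S = -1/24
C² = P²·S² = 1/12 ; C = -0.288675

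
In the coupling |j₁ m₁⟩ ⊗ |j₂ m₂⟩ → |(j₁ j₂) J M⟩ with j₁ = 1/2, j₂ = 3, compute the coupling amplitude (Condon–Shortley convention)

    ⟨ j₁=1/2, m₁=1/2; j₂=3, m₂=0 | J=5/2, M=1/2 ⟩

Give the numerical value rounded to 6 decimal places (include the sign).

j₁+j₂−J=1  J+j₁−j₂=0  J−j₁+j₂=5  j₁+j₂+J+1=7
(j₁±m₁, j₂±m₂, J±M) = (1,0,3,3,3,2)
P² = 432/7
sum k=0..0:
  [0] +1/12 = 1/12
S = 1/12
C² = P²·S² = 3/7 ; C = +0.654654

+0.654654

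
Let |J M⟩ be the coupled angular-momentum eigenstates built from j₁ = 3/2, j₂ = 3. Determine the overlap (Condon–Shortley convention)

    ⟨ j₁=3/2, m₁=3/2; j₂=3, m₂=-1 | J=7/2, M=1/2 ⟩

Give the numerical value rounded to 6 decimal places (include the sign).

√[8·1!2!5!/9! · 3!0!2!4!4!3!] = √(1536/7)
  +(−1)^0/∏(0,1,0,2,2,3)! = 1/24  (running 1/24)
⟨..|..⟩ = √(1536/7)·(1/24) = +0.617213

+√(8/21) ≈ +0.617213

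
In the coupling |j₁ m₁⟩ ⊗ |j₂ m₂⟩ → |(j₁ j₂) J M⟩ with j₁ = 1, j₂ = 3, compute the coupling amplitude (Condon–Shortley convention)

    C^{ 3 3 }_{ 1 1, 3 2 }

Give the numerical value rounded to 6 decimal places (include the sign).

√[7·1!1!5!/8! · 2!0!5!1!6!0!] = √(3600)
  +(−1)^0/∏(0,1,0,5,1,0)! = 1/120  (running 1/120)
⟨..|..⟩ = √(3600)·(1/120) = +0.500000

+0.500000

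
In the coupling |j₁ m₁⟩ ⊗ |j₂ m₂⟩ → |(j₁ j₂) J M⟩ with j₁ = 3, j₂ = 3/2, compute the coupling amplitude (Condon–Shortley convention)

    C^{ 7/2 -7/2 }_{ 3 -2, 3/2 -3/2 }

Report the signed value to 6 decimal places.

+√(1/3) ≈ +0.577350

triangle: 1!*5!*2!/9! = 240/362880
(j±m)!: 1!*5!*0!*3!*0!*7! = 3628800
prefactor² = (2J+1)*Δ*N² = 19200
  k=0: +1/(0!*1!*5!*0!*0!*2!) = 1/240
Σ = 1/240  ⇒  CG² = 19200*1/240² = 1/3
CG = +√(1/3) = +0.577350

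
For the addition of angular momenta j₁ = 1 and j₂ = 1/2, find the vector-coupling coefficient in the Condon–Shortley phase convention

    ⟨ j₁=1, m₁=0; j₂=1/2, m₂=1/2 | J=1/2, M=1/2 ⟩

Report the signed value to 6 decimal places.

−√(1/3) = -0.577350

√[2·1!1!0!/3! · 1!1!1!0!1!0!] = √(1/3)
  +(−1)^1/∏(1,0,0,0,1,0)! = -1  (running -1)
⟨..|..⟩ = √(1/3)·(-1) = -0.577350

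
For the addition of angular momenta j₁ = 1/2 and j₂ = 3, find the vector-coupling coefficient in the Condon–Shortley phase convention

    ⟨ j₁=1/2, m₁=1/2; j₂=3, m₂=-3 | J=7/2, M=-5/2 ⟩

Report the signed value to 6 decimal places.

√[8·0!1!6!/8! · 1!0!0!6!1!6!] = √(518400/7)
  +(−1)^0/∏(0,0,0,0,1,6)! = 1/720  (running 1/720)
⟨..|..⟩ = √(518400/7)·(1/720) = +0.377964

+√(1/7) ≈ +0.377964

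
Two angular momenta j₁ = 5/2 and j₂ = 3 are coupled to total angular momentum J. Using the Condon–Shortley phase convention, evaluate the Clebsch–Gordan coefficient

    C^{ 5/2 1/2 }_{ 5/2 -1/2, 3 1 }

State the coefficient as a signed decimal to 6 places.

+√(8/35) = +0.478091

j₁+j₂−J=3  J+j₁−j₂=2  J−j₁+j₂=3  j₁+j₂+J+1=9
(j₁±m₁, j₂±m₂, J±M) = (2,3,4,2,3,2)
P² = 288/35
sum k=1..3:
  [1] −1/24 = -1/24
  [2] +1/4 = 1/4
  [3] −1/24 = -1/24
S = 1/6
C² = P²·S² = 8/35 ; C = +0.478091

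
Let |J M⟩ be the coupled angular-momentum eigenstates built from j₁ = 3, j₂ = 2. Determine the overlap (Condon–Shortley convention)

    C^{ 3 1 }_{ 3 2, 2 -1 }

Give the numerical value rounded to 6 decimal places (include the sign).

√[7·2!4!2!/9! · 5!1!1!3!4!2!] = √(64)
  +(−1)^0/∏(0,2,1,1,3,1)! = 1/12  (running 1/12)
  +(−1)^1/∏(1,1,0,0,4,2)! = -1/48  (running 1/16)
⟨..|..⟩ = √(64)·(1/16) = +0.500000

+0.500000  (= +√(1/4))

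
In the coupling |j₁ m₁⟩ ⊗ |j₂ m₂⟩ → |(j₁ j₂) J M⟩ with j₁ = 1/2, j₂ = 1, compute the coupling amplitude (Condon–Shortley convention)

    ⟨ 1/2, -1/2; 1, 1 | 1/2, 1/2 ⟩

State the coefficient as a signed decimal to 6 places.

j₁+j₂−J=1  J+j₁−j₂=0  J−j₁+j₂=1  j₁+j₂+J+1=3
(j₁±m₁, j₂±m₂, J±M) = (0,1,2,0,1,0)
P² = 2/3
sum k=1..1:
  [1] −1/1 = -1
S = -1
C² = P²·S² = 2/3 ; C = -0.816497

−√(2/3) = -0.816497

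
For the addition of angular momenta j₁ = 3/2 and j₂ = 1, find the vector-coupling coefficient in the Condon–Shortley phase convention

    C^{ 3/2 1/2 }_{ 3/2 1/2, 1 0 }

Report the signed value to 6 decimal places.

√[4·1!2!1!/5! · 2!1!1!1!2!1!] = √(4/15)
  +(−1)^0/∏(0,1,1,1,1,0)! = 1  (running 1)
  +(−1)^1/∏(1,0,0,0,2,1)! = -1/2  (running 1/2)
⟨..|..⟩ = √(4/15)·(1/2) = +0.258199

+0.258199  (= +√(1/15))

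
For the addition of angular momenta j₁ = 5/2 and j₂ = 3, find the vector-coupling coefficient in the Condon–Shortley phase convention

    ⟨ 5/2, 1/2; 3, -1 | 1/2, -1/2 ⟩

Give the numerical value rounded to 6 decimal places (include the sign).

+0.436436  (= +√(4/21))

√[2·5!0!1!/7! · 3!2!2!4!0!1!] = √(192/7)
  +(−1)^2/∏(2,3,0,0,0,1)! = 1/12  (running 1/12)
⟨..|..⟩ = √(192/7)·(1/12) = +0.436436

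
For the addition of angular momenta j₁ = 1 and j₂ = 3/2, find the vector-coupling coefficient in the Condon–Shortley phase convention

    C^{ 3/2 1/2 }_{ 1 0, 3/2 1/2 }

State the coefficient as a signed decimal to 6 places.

√[4·1!1!2!/5! · 1!1!2!1!2!1!] = √(4/15)
  +(−1)^0/∏(0,1,1,2,0,0)! = 1/2  (running 1/2)
  +(−1)^1/∏(1,0,0,1,1,1)! = -1  (running -1/2)
⟨..|..⟩ = √(4/15)·(-1/2) = -0.258199

−√(1/15) = -0.258199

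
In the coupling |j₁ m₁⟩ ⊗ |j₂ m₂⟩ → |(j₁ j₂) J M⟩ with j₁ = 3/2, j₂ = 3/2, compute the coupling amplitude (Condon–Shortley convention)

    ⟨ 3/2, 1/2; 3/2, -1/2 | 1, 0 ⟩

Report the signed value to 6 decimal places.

-0.223607  (= −√(1/20))

√[3·2!1!1!/5! · 2!1!1!2!1!1!] = √(1/5)
  +(−1)^0/∏(0,2,1,1,0,0)! = 1/2  (running 1/2)
  +(−1)^1/∏(1,1,0,0,1,1)! = -1  (running -1/2)
⟨..|..⟩ = √(1/5)·(-1/2) = -0.223607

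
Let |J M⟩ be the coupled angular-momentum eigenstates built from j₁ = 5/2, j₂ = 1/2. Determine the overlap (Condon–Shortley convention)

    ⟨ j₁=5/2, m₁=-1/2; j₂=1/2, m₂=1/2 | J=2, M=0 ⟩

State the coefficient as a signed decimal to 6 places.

-0.707107

triangle: 1!×4!×0!/6! = 24/720
(j±m)!: 2!×3!×1!×0!×2!×2! = 48
prefactor² = (2J+1)×Δ×N² = 8
  k=1: −1/(1!×0!×2!×0!×2!×0!) = -1/4
Σ = -1/4  ⇒  CG² = 8×(-1/4)² = 1/2
CG = −√(1/2) = -0.707107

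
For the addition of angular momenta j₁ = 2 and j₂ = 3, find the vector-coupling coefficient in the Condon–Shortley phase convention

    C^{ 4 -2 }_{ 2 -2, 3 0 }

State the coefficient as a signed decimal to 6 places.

triangle: 1!*3!*5!/10! = 720/3628800
(j±m)!: 0!*4!*3!*3!*2!*6! = 1244160
prefactor² = (2J+1)*Δ*N² = 15552/7
  k=1: −1/(1!*0!*3!*2!*0!*3!) = -1/72
Σ = -1/72  ⇒  CG² = 15552/7*(-1/72)² = 3/7
CG = −√(3/7) = -0.654654

−√(3/7) = -0.654654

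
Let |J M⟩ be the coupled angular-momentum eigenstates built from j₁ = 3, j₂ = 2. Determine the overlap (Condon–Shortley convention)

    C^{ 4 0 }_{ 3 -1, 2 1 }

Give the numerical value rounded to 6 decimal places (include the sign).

-0.597614  (= −√(5/14))

j₁+j₂−J=1  J+j₁−j₂=5  J−j₁+j₂=3  j₁+j₂+J+1=10
(j₁±m₁, j₂±m₂, J±M) = (2,4,3,1,4,4)
P² = 10368/35
sum k=0..1:
  [0] +1/144 = 1/144
  [1] −1/24 = -1/24
S = -5/144
C² = P²·S² = 5/14 ; C = -0.597614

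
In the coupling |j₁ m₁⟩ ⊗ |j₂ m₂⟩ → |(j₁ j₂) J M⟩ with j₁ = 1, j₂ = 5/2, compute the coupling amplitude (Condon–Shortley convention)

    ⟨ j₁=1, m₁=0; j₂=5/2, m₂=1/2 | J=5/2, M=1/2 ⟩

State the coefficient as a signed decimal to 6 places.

−√(1/35) = -0.169031

triangle: 1!*1!*4!/7! = 24/5040
(j±m)!: 1!*1!*3!*2!*3!*2! = 144
prefactor² = (2J+1)*Δ*N² = 144/35
  k=0: +1/(0!*1!*1!*3!*0!*1!) = 1/6
  k=1: −1/(1!*0!*0!*2!*1!*2!) = -1/4
Σ = -1/12  ⇒  CG² = 144/35*(-1/12)² = 1/35
CG = −√(1/35) = -0.169031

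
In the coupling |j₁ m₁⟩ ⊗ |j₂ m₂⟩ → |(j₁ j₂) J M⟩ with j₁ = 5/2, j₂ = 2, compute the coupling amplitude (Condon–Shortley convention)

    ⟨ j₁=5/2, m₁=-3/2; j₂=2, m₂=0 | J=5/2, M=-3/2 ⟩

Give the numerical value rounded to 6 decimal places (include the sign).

√[6·2!3!2!/8! · 1!4!2!2!1!4!] = √(288/35)
  +(−1)^1/∏(1,1,3,1,0,1)! = -1/6  (running -1/6)
  +(−1)^2/∏(2,0,2,0,1,2)! = 1/8  (running -1/24)
⟨..|..⟩ = √(288/35)·(-1/24) = -0.119523

-0.119523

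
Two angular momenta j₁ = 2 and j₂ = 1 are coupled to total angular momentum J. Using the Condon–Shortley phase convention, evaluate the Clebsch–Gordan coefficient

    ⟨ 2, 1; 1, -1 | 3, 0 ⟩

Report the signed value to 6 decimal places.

+0.447214  (= +√(1/5))

√[7·0!4!2!/7! · 3!1!0!2!3!3!] = √(144/5)
  +(−1)^0/∏(0,0,1,0,3,2)! = 1/12  (running 1/12)
⟨..|..⟩ = √(144/5)·(1/12) = +0.447214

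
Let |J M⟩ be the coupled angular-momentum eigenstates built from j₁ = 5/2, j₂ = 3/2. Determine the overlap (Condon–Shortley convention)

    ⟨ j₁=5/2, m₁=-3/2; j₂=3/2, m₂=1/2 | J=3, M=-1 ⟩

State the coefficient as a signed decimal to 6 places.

−√(49/120) ≈ -0.639010

j₁+j₂−J=1  J+j₁−j₂=4  J−j₁+j₂=2  j₁+j₂+J+1=8
(j₁±m₁, j₂±m₂, J±M) = (1,4,2,1,2,4)
P² = 96/5
sum k=0..1:
  [0] +1/48 = 1/48
  [1] −1/6 = -1/6
S = -7/48
C² = P²·S² = 49/120 ; C = -0.639010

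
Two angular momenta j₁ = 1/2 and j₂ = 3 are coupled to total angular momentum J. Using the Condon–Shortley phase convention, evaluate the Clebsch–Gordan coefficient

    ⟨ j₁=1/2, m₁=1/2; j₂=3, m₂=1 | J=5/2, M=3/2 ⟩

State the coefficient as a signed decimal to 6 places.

+0.534522  (= +√(2/7))

triangle: 1!·0!·5!/7! = 120/5040
(j±m)!: 1!·0!·4!·2!·4!·1! = 1152
prefactor² = (2J+1)·Δ·N² = 1152/7
  k=0: +1/(0!·1!·0!·4!·0!·1!) = 1/24
Σ = 1/24  ⇒  CG² = 1152/7·1/24² = 2/7
CG = +√(2/7) = +0.534522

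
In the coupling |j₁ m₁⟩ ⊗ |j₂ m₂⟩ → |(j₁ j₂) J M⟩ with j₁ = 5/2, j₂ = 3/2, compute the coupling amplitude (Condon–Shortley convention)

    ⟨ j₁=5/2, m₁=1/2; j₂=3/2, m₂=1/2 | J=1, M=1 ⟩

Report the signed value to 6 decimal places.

√[3·3!2!0!/6! · 3!2!2!1!2!0!] = √(12/5)
  +(−1)^2/∏(2,1,0,0,2,0)! = 1/4  (running 1/4)
⟨..|..⟩ = √(12/5)·(1/4) = +0.387298

+0.387298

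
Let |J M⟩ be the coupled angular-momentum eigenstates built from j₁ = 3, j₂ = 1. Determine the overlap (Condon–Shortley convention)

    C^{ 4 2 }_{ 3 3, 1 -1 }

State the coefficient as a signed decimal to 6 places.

+√(1/28) ≈ +0.188982

triangle: 0!×6!×2!/9! = 1440/362880
(j±m)!: 6!×0!×0!×2!×6!×2! = 2073600
prefactor² = (2J+1)×Δ×N² = 518400/7
  k=0: +1/(0!×0!×0!×0!×6!×2!) = 1/1440
Σ = 1/1440  ⇒  CG² = 518400/7×1/1440² = 1/28
CG = +√(1/28) = +0.188982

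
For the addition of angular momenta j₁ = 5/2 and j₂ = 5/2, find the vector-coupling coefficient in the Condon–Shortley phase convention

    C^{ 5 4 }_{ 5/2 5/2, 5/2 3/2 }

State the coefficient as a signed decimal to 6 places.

+0.707107

triangle: 0!*5!*5!/11! = 14400/39916800
(j±m)!: 5!*0!*4!*1!*9!*1! = 1045094400
prefactor² = (2J+1)*Δ*N² = 4147200
  k=0: +1/(0!*0!*0!*4!*5!*1!) = 1/2880
Σ = 1/2880  ⇒  CG² = 4147200*1/2880² = 1/2
CG = +√(1/2) = +0.707107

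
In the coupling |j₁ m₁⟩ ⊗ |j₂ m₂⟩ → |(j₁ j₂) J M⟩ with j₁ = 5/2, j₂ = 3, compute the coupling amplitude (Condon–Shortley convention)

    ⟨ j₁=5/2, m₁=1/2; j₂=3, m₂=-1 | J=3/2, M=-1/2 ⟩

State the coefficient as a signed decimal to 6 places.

triangle: 4!*1!*2!/8! = 48/40320
(j±m)!: 3!*2!*2!*4!*1!*2! = 1152
prefactor² = (2J+1)*Δ*N² = 192/35
  k=1: −1/(1!*3!*1!*1!*0!*1!) = -1/6
  k=2: +1/(2!*2!*0!*0!*1!*2!) = 1/8
Σ = -1/24  ⇒  CG² = 192/35*(-1/24)² = 1/105
CG = −√(1/105) = -0.097590

−√(1/105) ≈ -0.097590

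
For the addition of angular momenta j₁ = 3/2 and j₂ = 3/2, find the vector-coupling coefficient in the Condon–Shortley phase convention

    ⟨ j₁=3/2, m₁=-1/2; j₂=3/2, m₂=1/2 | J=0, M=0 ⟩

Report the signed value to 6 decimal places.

+√(1/4) = +0.500000

√[1·3!0!0!/4! · 1!2!2!1!0!0!] = √(1)
  +(−1)^2/∏(2,1,0,0,0,0)! = 1/2  (running 1/2)
⟨..|..⟩ = √(1)·(1/2) = +0.500000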